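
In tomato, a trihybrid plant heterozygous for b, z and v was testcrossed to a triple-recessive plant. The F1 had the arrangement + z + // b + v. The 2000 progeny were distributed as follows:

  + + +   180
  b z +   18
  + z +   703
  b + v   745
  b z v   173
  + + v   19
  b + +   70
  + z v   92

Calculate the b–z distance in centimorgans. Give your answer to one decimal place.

The two rarest classes, b z + and + + v, are the double crossovers. Comparing them with the parentals, only the b allele has switched, so b is the middle locus and the order is z – b – v.
Crossovers in the z–b interval produce the single-crossover classes + + + and b z v (180 + 173 = 353) plus the double crossovers (37).
RF(z–b) = (353 + 37) / 2000 = 390/2000 = 0.1950 → 19.5 centimorgans.

19.5 centimorgans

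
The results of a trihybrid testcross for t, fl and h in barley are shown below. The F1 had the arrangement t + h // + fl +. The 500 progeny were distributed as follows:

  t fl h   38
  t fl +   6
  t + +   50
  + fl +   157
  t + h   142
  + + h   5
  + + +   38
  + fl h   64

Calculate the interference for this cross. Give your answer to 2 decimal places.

0.49

The two rarest classes, + + h and t fl +, are the double crossovers. Comparing them with the parentals, only the t allele has switched, so t is the middle locus and the order is h – t – fl.
h–t: (114 + 11)/500 = 0.2500; t–fl: (76 + 11)/500 = 0.1740.
Expected DCO frequency = 0.2500 × 0.1740 ≈ 0.04350; observed = 11/500 ≈ 0.02200.
Coefficient of coincidence = 0.02200/0.04350 ≈ 0.51; interference = 1 − 0.51 = 0.49.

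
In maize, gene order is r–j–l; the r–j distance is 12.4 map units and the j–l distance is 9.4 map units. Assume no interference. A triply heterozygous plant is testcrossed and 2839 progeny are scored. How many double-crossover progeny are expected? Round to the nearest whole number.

33

Map distances give recombination frequencies of 0.124 and 0.094 for the two intervals.
With no interference, expected double-crossover frequency = 0.124 × 0.094 = 0.01166.
Expected number = 0.01166 × 2839 = 33.09 ≈ 33.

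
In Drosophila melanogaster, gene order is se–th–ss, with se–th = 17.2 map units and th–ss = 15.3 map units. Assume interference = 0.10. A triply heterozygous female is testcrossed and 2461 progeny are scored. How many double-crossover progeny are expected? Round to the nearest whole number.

58

Map distances give recombination frequencies of 0.172 and 0.153 for the two intervals.
With interference 0.10 (so coincidence = 0.90), expected double-crossover frequency = 0.172 × 0.153 × 0.90 = 0.02368.
Expected number = 0.02368 × 2461 = 58.29 ≈ 58.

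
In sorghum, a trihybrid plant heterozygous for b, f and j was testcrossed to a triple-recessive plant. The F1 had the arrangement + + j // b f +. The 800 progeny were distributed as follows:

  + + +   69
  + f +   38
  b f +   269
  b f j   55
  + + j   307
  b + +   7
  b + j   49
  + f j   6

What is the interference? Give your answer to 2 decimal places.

0.24

The two rarest classes, + f j and b + +, are the double crossovers. Comparing them with the parentals, only the f allele has switched, so f is the middle locus and the order is j – f – b.
j–f: (124 + 13)/800 = 0.1713; f–b: (87 + 13)/800 = 0.1250.
Expected DCO frequency = 0.1713 × 0.1250 ≈ 0.02141; observed = 13/800 ≈ 0.01625.
Coefficient of coincidence = 0.01625/0.02141 ≈ 0.76; interference = 1 − 0.76 = 0.24.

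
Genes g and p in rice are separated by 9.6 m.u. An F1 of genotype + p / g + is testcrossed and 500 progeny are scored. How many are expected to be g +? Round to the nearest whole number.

226

A map distance of 9.6 m.u. corresponds to a recombination frequency of 0.096.
The F1 is + p / g +, so g + is a parental gamete class with expected frequency (1 − r)/2 = 0.904/2 = 0.4520.
Expected number = 0.4520 × 500 = 226.00 ≈ 226.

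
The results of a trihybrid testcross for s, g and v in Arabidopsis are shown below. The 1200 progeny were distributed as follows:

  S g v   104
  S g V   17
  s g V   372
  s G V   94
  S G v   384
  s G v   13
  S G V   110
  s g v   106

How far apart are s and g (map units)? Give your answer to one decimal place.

19.0 map units

The two most frequent reciprocal classes, s g V and S G v, are the parental types, so the F1 was s g V / S G v.
The two rarest classes, S g V and s G v, are the double crossovers. Comparing them with the parentals, only the s allele has switched, so s is the middle locus and the order is v – s – g.
Crossovers in the s–g interval produce the single-crossover classes s G V and S g v (94 + 104 = 198) plus the double crossovers (30).
RF(s–g) = (198 + 30) / 1200 = 228/1200 = 0.1900 → 19.0 map units.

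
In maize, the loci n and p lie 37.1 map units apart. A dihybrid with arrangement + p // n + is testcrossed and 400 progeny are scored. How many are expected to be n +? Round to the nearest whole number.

A map distance of 37.1 map units corresponds to a recombination frequency of 0.371.
The F1 is + p / n +, so n + is a parental gamete class with expected frequency (1 − r)/2 = 0.629/2 = 0.3145.
Expected number = 0.3145 × 400 = 125.80 ≈ 126.

126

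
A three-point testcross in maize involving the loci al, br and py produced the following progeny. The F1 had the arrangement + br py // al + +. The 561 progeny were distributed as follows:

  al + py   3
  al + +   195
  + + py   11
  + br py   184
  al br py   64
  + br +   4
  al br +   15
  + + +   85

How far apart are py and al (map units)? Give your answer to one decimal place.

27.8 map units

The two rarest classes, + br + and al + py, are the double crossovers. Comparing them with the parentals, only the py allele has switched, so py is the middle locus and the order is al – py – br.
Crossovers in the al–py interval produce the single-crossover classes al br py and + + + (64 + 85 = 149) plus the double crossovers (7).
RF(al–py) = (149 + 7) / 561 = 156/561 = 0.2781 → 27.8 map units.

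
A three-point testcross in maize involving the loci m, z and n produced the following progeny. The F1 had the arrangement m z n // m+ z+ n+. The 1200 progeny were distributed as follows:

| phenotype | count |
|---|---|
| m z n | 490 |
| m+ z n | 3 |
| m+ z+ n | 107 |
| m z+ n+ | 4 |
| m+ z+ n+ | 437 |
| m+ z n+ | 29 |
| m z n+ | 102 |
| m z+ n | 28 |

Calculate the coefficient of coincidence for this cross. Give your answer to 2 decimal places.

0.61

The two rarest classes, m+ z n and m z+ n+, are the double crossovers. Comparing them with the parentals, only the m allele has switched, so m is the middle locus and the order is z – m – n.
z–m: (57 + 7)/1200 = 0.0533; m–n: (209 + 7)/1200 = 0.1800.
Expected DCO frequency = 0.0533 × 0.1800 ≈ 0.00959; observed = 7/1200 ≈ 0.00583.
Coefficient of coincidence = 0.00583/0.00959 ≈ 0.61.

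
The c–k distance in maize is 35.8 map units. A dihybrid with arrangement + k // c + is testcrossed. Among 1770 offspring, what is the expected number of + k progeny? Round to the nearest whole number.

A map distance of 35.8 map units corresponds to a recombination frequency of 0.358.
The F1 is + k / c +, so + k is a parental gamete class with expected frequency (1 − r)/2 = 0.642/2 = 0.3210.
Expected number = 0.3210 × 1770 = 568.17 ≈ 568.

568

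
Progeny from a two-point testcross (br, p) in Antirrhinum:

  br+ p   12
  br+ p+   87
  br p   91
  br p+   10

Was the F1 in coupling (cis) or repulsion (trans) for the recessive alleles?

The two most frequent classes are br+ p+ (87) and br p (91); these are the parental (non-recombinant) types.
So the F1 carried br+ p+ on one chromosome and br p on the other — the recessive alleles are on the same chromosome (cis / coupling).

cis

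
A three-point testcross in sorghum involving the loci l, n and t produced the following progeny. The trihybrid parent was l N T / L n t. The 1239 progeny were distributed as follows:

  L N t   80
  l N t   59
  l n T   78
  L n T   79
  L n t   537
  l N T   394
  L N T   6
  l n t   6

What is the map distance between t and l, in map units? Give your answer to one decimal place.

12.1 map units

The two rarest classes, L N T and l n t, are the double crossovers. Comparing them with the parentals, only the l allele has switched, so l is the middle locus and the order is n – l – t.
Crossovers in the l–t interval produce the single-crossover classes l N t and L n T (59 + 79 = 138) plus the double crossovers (12).
RF(l–t) = (138 + 12) / 1239 = 150/1239 = 0.1211 → 12.1 map units.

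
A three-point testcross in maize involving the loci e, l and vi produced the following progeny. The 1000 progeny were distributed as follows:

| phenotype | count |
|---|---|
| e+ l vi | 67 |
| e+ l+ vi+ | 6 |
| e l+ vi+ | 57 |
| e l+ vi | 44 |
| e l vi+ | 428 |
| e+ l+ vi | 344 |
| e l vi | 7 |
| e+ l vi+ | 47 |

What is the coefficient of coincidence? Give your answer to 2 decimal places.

0.91

The two most frequent reciprocal classes, e+ l+ vi and e l vi+, are the parental types, so the F1 was e+ l+ vi / e l vi+.
The two rarest classes, e+ l+ vi+ and e l vi, are the double crossovers. Comparing them with the parentals, only the vi allele has switched, so vi is the middle locus and the order is e – vi – l.
e–vi: (91 + 13)/1000 = 0.1040; vi–l: (124 + 13)/1000 = 0.1370.
Expected DCO frequency = 0.1040 × 0.1370 ≈ 0.01425; observed = 13/1000 ≈ 0.01300.
Coefficient of coincidence = 0.01300/0.01425 ≈ 0.91.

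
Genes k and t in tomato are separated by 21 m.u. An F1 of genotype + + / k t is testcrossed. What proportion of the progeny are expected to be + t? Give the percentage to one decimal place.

10.5%

A map distance of 21 m.u. corresponds to a recombination frequency of 0.210.
The F1 is + + / k t, so + t is a recombinant gamete class with expected frequency r/2 = 0.210/2 = 0.1050.
That is 0.1050 = 10.5% of the progeny.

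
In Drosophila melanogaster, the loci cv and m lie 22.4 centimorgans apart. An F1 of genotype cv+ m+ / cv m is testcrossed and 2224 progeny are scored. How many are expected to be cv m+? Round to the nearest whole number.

249

A map distance of 22.4 centimorgans corresponds to a recombination frequency of 0.224.
The F1 is cv+ m+ / cv m, so cv m+ is a recombinant gamete class with expected frequency r/2 = 0.224/2 = 0.1120.
Expected number = 0.1120 × 2224 = 249.09 ≈ 249.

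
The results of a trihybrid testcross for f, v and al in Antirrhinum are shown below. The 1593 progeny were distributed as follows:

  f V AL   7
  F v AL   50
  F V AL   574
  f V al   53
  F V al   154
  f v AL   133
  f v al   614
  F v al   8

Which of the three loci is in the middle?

f

The two most frequent reciprocal classes, f v al and F V AL, are the parental types, so the F1 was f v al / F V AL.
The two rarest classes, F v al and f V AL, are the double crossovers. Comparing them with the parentals, only the f allele has switched, so f is the middle locus and the order is v – f – al.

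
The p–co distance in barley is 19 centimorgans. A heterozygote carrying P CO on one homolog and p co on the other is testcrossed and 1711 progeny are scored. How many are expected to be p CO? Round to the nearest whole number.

A map distance of 19 centimorgans corresponds to a recombination frequency of 0.190.
The F1 is P CO / p co, so p CO is a recombinant gamete class with expected frequency r/2 = 0.190/2 = 0.0950.
Expected number = 0.0950 × 1711 = 162.55 ≈ 163.

163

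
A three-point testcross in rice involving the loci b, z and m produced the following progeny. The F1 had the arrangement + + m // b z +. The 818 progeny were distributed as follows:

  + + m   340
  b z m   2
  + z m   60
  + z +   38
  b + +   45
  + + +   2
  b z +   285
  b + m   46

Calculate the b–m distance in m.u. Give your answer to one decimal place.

10.8 m.u.

The two rarest classes, + + + and b z m, are the double crossovers. Comparing them with the parentals, only the m allele has switched, so m is the middle locus and the order is b – m – z.
Crossovers in the b–m interval produce the single-crossover classes b + m and + z + (46 + 38 = 84) plus the double crossovers (4).
RF(b–m) = (84 + 4) / 818 = 88/818 = 0.1076 → 10.8 m.u.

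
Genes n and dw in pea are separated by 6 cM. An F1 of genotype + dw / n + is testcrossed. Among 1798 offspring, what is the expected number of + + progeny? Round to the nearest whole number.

A map distance of 6 cM corresponds to a recombination frequency of 0.060.
The F1 is + dw / n +, so + + is a recombinant gamete class with expected frequency r/2 = 0.060/2 = 0.0300.
Expected number = 0.0300 × 1798 = 53.94 ≈ 54.

54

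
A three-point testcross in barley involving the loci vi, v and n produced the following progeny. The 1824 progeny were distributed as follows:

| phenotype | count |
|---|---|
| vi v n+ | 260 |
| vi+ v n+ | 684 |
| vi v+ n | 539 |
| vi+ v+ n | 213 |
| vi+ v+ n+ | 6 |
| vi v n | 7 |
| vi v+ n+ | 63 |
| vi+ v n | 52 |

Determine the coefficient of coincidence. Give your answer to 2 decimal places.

The two most frequent reciprocal classes, vi+ v n+ and vi v+ n, are the parental types, so the F1 was vi+ v n+ / vi v+ n.
The two rarest classes, vi+ v+ n+ and vi v n, are the double crossovers. Comparing them with the parentals, only the v allele has switched, so v is the middle locus and the order is vi – v – n.
vi–v: (473 + 13)/1824 = 0.2664; v–n: (115 + 13)/1824 = 0.0702.
Expected DCO frequency = 0.2664 × 0.0702 ≈ 0.01870; observed = 13/1824 ≈ 0.00713.
Coefficient of coincidence = 0.00713/0.01870 ≈ 0.38.

0.38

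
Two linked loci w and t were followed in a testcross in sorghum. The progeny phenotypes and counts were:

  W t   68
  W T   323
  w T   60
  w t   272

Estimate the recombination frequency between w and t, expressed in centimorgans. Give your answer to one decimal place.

17.7 centimorgans

The two most frequent classes, W T (323) and w t (272), are the parental types, so the F1 was W T / w t.
The recombinant classes are W t and w T: 68 + 60 = 128.
Recombination frequency = 128/723 = 0.1770 ≈ 17.7%, i.e. 17.7 centimorgans.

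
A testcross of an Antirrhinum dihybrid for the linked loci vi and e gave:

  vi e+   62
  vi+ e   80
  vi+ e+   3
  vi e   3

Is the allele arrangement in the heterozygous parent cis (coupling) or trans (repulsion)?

trans

The two most frequent classes are vi+ e (80) and vi e+ (62); these are the parental (non-recombinant) types.
So the F1 carried vi+ e on one chromosome and vi e+ on the other — the recessive alleles are on opposite chromosomes (trans / repulsion).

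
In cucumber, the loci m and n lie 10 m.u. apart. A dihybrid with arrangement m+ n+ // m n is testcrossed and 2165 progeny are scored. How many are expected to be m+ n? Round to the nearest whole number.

A map distance of 10 m.u. corresponds to a recombination frequency of 0.100.
The F1 is m+ n+ / m n, so m+ n is a recombinant gamete class with expected frequency r/2 = 0.100/2 = 0.0500.
Expected number = 0.0500 × 2165 = 108.25 ≈ 108.

108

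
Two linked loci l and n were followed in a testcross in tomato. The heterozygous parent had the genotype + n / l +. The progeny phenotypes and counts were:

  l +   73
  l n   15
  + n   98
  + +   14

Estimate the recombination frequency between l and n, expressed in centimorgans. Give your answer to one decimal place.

14.5 centimorgans

The recombinant classes are + + and l n: 14 + 15 = 29.
Recombination frequency = 29/200 = 0.1450 ≈ 14.5%, i.e. 14.5 centimorgans.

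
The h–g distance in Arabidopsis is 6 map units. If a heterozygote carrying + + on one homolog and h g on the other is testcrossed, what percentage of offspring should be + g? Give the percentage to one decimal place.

A map distance of 6 map units corresponds to a recombination frequency of 0.060.
The F1 is + + / h g, so + g is a recombinant gamete class with expected frequency r/2 = 0.060/2 = 0.0300.
That is 0.0300 = 3.0% of the progeny.

3.0%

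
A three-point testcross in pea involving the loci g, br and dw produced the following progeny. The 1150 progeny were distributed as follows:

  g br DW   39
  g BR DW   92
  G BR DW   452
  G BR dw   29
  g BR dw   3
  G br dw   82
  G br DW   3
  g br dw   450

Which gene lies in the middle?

br

The two most frequent reciprocal classes, g br dw and G BR DW, are the parental types, so the F1 was g br dw / G BR DW.
The two rarest classes, g BR dw and G br DW, are the double crossovers. Comparing them with the parentals, only the br allele has switched, so br is the middle locus and the order is g – br – dw.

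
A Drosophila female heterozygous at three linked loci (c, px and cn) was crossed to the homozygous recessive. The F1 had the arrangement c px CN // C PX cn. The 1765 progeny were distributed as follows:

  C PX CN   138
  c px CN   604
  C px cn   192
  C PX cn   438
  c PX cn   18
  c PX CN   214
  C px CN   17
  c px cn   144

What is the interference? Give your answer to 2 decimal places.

0.56

The two rarest classes, C px CN and c PX cn, are the double crossovers. Comparing them with the parentals, only the c allele has switched, so c is the middle locus and the order is px – c – cn.
px–c: (406 + 35)/1765 = 0.2499; c–cn: (282 + 35)/1765 = 0.1796.
Expected DCO frequency = 0.2499 × 0.1796 ≈ 0.04488; observed = 35/1765 ≈ 0.01983.
Coefficient of coincidence = 0.01983/0.04488 ≈ 0.44; interference = 1 − 0.44 = 0.56.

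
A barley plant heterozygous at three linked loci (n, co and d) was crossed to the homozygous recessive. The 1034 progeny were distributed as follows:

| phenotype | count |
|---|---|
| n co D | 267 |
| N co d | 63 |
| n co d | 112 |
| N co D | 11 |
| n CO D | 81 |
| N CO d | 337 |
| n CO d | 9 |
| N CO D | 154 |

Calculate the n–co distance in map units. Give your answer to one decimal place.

15.9 map units

The two most frequent reciprocal classes, N CO d and n co D, are the parental types, so the F1 was N CO d / n co D.
The two rarest classes, n CO d and N co D, are the double crossovers. Comparing them with the parentals, only the n allele has switched, so n is the middle locus and the order is d – n – co.
Crossovers in the n–co interval produce the single-crossover classes N co d and n CO D (63 + 81 = 144) plus the double crossovers (20).
RF(n–co) = (144 + 20) / 1034 = 164/1034 = 0.1586 → 15.9 map units.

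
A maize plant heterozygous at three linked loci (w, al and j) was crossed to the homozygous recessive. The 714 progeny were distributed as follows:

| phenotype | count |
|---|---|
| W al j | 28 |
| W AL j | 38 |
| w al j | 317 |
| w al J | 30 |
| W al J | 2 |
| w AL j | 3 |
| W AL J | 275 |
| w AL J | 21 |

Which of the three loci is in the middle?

The two most frequent reciprocal classes, W AL J and w al j, are the parental types, so the F1 was W AL J / w al j.
The two rarest classes, W al J and w AL j, are the double crossovers. Comparing them with the parentals, only the al allele has switched, so al is the middle locus and the order is w – al – j.

al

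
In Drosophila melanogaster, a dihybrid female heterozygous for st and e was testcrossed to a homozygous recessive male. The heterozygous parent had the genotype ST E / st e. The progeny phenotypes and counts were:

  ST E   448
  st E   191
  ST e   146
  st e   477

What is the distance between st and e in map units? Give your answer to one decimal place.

26.7 map units

The recombinant classes are ST e and st E: 146 + 191 = 337.
Recombination frequency = 337/1262 = 0.2670 ≈ 26.7%, i.e. 26.7 map units.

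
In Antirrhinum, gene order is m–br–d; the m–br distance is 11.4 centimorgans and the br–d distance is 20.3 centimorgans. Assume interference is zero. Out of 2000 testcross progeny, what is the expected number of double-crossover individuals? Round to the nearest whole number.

Map distances give recombination frequencies of 0.114 and 0.203 for the two intervals.
With no interference, expected double-crossover frequency = 0.114 × 0.203 = 0.02314.
Expected number = 0.02314 × 2000 = 46.28 ≈ 46.

46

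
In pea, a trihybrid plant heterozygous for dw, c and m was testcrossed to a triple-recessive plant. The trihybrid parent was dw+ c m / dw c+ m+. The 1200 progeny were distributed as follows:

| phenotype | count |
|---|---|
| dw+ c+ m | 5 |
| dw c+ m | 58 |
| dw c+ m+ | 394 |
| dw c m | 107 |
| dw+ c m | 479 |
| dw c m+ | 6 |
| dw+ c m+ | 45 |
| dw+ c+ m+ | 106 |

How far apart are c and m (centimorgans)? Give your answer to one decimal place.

The two rarest classes, dw+ c+ m and dw c m+, are the double crossovers. Comparing them with the parentals, only the c allele has switched, so c is the middle locus and the order is dw – c – m.
Crossovers in the c–m interval produce the single-crossover classes dw+ c m+ and dw c+ m (45 + 58 = 103) plus the double crossovers (11).
RF(c–m) = (103 + 11) / 1200 = 114/1200 = 0.0950 → 9.5 centimorgans.

9.5 centimorgans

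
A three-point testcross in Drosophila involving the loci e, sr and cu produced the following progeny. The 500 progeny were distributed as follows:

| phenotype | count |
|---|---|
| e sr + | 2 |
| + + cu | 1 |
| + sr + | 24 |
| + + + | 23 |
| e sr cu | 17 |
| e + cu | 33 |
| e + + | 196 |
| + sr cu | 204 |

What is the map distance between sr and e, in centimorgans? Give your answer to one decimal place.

8.6 centimorgans

The two most frequent reciprocal classes, + sr cu and e + +, are the parental types, so the F1 was + sr cu / e + +.
The two rarest classes, + + cu and e sr +, are the double crossovers. Comparing them with the parentals, only the sr allele has switched, so sr is the middle locus and the order is cu – sr – e.
Crossovers in the sr–e interval produce the single-crossover classes e sr cu and + + + (17 + 23 = 40) plus the double crossovers (3).
RF(sr–e) = (40 + 3) / 500 = 43/500 = 0.0860 → 8.6 centimorgans.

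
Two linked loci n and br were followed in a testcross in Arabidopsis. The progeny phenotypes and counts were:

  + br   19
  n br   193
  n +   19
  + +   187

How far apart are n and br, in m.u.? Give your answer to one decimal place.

9.1 m.u.

The two most frequent classes, + + (187) and n br (193), are the parental types, so the F1 was + + / n br.
The recombinant classes are + br and n +: 19 + 19 = 38.
Recombination frequency = 38/418 = 0.0909 ≈ 9.1%, i.e. 9.1 m.u.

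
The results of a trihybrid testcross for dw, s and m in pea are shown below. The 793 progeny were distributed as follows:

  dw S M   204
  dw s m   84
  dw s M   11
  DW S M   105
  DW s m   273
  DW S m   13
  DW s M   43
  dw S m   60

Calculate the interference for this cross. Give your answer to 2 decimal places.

The two most frequent reciprocal classes, dw S M and DW s m, are the parental types, so the F1 was dw S M / DW s m.
The two rarest classes, dw s M and DW S m, are the double crossovers. Comparing them with the parentals, only the s allele has switched, so s is the middle locus and the order is dw – s – m.
dw–s: (189 + 24)/793 = 0.2686; s–m: (103 + 24)/793 = 0.1602.
Expected DCO frequency = 0.2686 × 0.1602 ≈ 0.04303; observed = 24/793 ≈ 0.03026.
Coefficient of coincidence = 0.03026/0.04303 ≈ 0.70; interference = 1 − 0.70 = 0.30.

0.30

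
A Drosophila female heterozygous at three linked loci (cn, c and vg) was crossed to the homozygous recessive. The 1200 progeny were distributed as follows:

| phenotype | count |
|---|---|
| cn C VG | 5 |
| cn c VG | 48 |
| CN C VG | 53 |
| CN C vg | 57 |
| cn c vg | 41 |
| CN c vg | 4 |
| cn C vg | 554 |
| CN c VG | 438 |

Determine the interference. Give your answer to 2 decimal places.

The two most frequent reciprocal classes, CN c VG and cn C vg, are the parental types, so the F1 was CN c VG / cn C vg.
The two rarest classes, CN c vg and cn C VG, are the double crossovers. Comparing them with the parentals, only the vg allele has switched, so vg is the middle locus and the order is cn – vg – c.
cn–vg: (105 + 9)/1200 = 0.0950; vg–c: (94 + 9)/1200 = 0.0858.
Expected DCO frequency = 0.0950 × 0.0858 ≈ 0.00815; observed = 9/1200 ≈ 0.00750.
Coefficient of coincidence = 0.00750/0.00815 ≈ 0.92; interference = 1 − 0.92 = 0.08.

0.08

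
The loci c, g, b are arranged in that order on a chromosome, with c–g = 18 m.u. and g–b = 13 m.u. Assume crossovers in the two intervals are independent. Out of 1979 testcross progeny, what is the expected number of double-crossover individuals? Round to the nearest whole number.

Map distances give recombination frequencies of 0.180 and 0.130 for the two intervals.
With no interference, expected double-crossover frequency = 0.180 × 0.130 = 0.02340.
Expected number = 0.02340 × 1979 = 46.31 ≈ 46.

46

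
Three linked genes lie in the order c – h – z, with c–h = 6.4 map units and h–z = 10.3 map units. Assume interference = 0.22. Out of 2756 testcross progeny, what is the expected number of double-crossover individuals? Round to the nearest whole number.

14

Map distances give recombination frequencies of 0.064 and 0.103 for the two intervals.
With interference 0.22 (so coincidence = 0.78), expected double-crossover frequency = 0.064 × 0.103 × 0.78 = 0.00514.
Expected number = 0.00514 × 2756 = 14.17 ≈ 14.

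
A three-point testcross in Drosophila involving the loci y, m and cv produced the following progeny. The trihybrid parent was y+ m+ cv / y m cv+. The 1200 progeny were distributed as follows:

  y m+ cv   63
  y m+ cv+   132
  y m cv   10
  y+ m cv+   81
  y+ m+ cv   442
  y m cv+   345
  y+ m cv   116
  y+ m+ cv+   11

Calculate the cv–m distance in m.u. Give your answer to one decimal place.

22.4 m.u.

The two rarest classes, y+ m+ cv+ and y m cv, are the double crossovers. Comparing them with the parentals, only the cv allele has switched, so cv is the middle locus and the order is m – cv – y.
Crossovers in the m–cv interval produce the single-crossover classes y+ m cv and y m+ cv+ (116 + 132 = 248) plus the double crossovers (21).
RF(m–cv) = (248 + 21) / 1200 = 269/1200 = 0.2242 → 22.4 m.u.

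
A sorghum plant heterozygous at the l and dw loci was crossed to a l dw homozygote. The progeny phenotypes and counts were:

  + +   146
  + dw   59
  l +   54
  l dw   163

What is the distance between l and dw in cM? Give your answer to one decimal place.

The two most frequent classes, + + (146) and l dw (163), are the parental types, so the F1 was + + / l dw.
The recombinant classes are + dw and l +: 59 + 54 = 113.
Recombination frequency = 113/422 = 0.2678 ≈ 26.8%, i.e. 26.8 cM.

26.8 cM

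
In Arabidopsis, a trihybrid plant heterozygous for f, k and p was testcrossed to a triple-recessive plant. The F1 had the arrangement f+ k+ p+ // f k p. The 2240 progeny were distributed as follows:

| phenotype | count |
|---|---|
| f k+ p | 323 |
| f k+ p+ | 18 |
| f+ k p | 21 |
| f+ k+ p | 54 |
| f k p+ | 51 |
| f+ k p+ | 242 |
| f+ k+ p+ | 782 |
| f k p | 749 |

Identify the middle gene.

The two rarest classes, f k+ p+ and f+ k p, are the double crossovers. Comparing them with the parentals, only the f allele has switched, so f is the middle locus and the order is k – f – p.

f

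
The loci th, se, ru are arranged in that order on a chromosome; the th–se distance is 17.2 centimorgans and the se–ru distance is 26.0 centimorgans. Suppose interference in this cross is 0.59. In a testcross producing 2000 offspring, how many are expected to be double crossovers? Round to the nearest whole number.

Map distances give recombination frequencies of 0.172 and 0.260 for the two intervals.
With interference 0.59 (so coincidence = 0.41), expected double-crossover frequency = 0.172 × 0.260 × 0.41 = 0.01834.
Expected number = 0.01834 × 2000 = 36.67 ≈ 37.

37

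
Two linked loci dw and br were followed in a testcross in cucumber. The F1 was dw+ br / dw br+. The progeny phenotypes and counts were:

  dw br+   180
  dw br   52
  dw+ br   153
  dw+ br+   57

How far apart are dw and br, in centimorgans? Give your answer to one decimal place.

24.7 centimorgans

The recombinant classes are dw+ br+ and dw br: 57 + 52 = 109.
Recombination frequency = 109/442 = 0.2466 ≈ 24.7%, i.e. 24.7 centimorgans.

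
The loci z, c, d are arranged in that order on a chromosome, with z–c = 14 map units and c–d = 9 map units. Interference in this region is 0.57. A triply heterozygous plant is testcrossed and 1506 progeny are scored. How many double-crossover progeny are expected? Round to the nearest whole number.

8

Map distances give recombination frequencies of 0.140 and 0.090 for the two intervals.
With interference 0.57 (so coincidence = 0.43), expected double-crossover frequency = 0.140 × 0.090 × 0.43 = 0.00542.
Expected number = 0.00542 × 1506 = 8.16 ≈ 8.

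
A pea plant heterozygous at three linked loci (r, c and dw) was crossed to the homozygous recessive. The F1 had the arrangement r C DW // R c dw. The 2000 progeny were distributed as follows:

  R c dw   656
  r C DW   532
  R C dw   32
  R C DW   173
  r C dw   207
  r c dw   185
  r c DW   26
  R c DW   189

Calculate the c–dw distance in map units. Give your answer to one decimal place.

22.7 map units

The two rarest classes, r c DW and R C dw, are the double crossovers. Comparing them with the parentals, only the c allele has switched, so c is the middle locus and the order is r – c – dw.
Crossovers in the c–dw interval produce the single-crossover classes r C dw and R c DW (207 + 189 = 396) plus the double crossovers (58).
RF(c–dw) = (396 + 58) / 2000 = 454/2000 = 0.2270 → 22.7 map units.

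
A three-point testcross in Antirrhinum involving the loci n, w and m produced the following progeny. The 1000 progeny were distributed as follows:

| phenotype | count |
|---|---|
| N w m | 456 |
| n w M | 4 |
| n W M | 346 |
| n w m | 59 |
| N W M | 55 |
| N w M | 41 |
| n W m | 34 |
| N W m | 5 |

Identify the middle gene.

w

The two most frequent reciprocal classes, n W M and N w m, are the parental types, so the F1 was n W M / N w m.
The two rarest classes, n w M and N W m, are the double crossovers. Comparing them with the parentals, only the w allele has switched, so w is the middle locus and the order is n – w – m.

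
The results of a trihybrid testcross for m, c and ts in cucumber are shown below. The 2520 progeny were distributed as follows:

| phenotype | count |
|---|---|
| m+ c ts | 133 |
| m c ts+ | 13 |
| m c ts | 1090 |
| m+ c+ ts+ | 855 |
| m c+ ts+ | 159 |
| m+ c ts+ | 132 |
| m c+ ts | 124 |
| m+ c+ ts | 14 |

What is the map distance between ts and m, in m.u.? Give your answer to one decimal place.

12.7 m.u.

The two most frequent reciprocal classes, m c ts and m+ c+ ts+, are the parental types, so the F1 was m c ts / m+ c+ ts+.
The two rarest classes, m c ts+ and m+ c+ ts, are the double crossovers. Comparing them with the parentals, only the ts allele has switched, so ts is the middle locus and the order is c – ts – m.
Crossovers in the ts–m interval produce the single-crossover classes m+ c ts and m c+ ts+ (133 + 159 = 292) plus the double crossovers (27).
RF(ts–m) = (292 + 27) / 2520 = 319/2520 = 0.1266 → 12.7 m.u.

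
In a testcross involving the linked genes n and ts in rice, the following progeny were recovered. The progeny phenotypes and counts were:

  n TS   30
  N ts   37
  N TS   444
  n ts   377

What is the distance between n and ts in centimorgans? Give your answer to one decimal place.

The two most frequent classes, N TS (444) and n ts (377), are the parental types, so the F1 was N TS / n ts.
The recombinant classes are N ts and n TS: 37 + 30 = 67.
Recombination frequency = 67/888 = 0.0755 ≈ 7.5%, i.e. 7.5 centimorgans.

7.5 centimorgans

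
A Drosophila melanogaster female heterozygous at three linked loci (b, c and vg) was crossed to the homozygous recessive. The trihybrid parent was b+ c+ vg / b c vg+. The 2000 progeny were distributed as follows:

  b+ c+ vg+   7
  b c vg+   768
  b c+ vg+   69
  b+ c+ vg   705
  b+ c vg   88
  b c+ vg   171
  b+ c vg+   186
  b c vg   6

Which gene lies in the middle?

The two rarest classes, b+ c+ vg+ and b c vg, are the double crossovers. Comparing them with the parentals, only the vg allele has switched, so vg is the middle locus and the order is b – vg – c.

vg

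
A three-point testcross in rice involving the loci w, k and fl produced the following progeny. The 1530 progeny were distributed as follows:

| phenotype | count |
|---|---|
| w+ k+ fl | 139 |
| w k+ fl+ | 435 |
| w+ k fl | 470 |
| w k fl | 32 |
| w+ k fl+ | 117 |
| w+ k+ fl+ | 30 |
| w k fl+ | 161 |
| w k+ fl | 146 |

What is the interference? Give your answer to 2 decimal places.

The two most frequent reciprocal classes, w+ k fl and w k+ fl+, are the parental types, so the F1 was w+ k fl / w k+ fl+.
The two rarest classes, w k fl and w+ k+ fl+, are the double crossovers. Comparing them with the parentals, only the w allele has switched, so w is the middle locus and the order is fl – w – k.
fl–w: (263 + 62)/1530 = 0.2124; w–k: (300 + 62)/1530 = 0.2366.
Expected DCO frequency = 0.2124 × 0.2366 ≈ 0.05025; observed = 62/1530 ≈ 0.04052.
Coefficient of coincidence = 0.04052/0.05025 ≈ 0.81; interference = 1 − 0.81 = 0.19.

0.19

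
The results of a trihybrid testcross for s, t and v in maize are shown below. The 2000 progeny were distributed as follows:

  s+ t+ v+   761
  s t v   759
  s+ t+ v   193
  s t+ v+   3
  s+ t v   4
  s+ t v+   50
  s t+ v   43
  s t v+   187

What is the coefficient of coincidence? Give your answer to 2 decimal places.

The two most frequent reciprocal classes, s t v and s+ t+ v+, are the parental types, so the F1 was s t v / s+ t+ v+.
The two rarest classes, s+ t v and s t+ v+, are the double crossovers. Comparing them with the parentals, only the s allele has switched, so s is the middle locus and the order is t – s – v.
t–s: (93 + 7)/2000 = 0.0500; s–v: (380 + 7)/2000 = 0.1935.
Expected DCO frequency = 0.0500 × 0.1935 ≈ 0.00968; observed = 7/2000 ≈ 0.00350.
Coefficient of coincidence = 0.00350/0.00968 ≈ 0.36.

0.36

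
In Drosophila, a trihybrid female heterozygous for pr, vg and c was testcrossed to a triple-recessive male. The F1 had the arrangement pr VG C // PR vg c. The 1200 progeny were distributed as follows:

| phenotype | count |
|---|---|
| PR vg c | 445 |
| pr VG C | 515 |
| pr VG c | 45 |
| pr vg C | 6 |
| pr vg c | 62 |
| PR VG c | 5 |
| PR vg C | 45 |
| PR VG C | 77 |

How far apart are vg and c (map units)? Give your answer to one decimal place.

The two rarest classes, pr vg C and PR VG c, are the double crossovers. Comparing them with the parentals, only the vg allele has switched, so vg is the middle locus and the order is pr – vg – c.
Crossovers in the vg–c interval produce the single-crossover classes pr VG c and PR vg C (45 + 45 = 90) plus the double crossovers (11).
RF(vg–c) = (90 + 11) / 1200 = 101/1200 = 0.0842 → 8.4 map units.

8.4 map units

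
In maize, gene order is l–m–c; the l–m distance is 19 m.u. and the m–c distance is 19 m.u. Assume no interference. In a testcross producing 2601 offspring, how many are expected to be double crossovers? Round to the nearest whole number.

94

Map distances give recombination frequencies of 0.190 and 0.190 for the two intervals.
With no interference, expected double-crossover frequency = 0.190 × 0.190 = 0.03610.
Expected number = 0.03610 × 2601 = 93.90 ≈ 94.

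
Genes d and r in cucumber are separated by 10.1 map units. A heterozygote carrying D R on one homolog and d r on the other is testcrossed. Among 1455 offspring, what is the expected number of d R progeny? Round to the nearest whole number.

73

A map distance of 10.1 map units corresponds to a recombination frequency of 0.101.
The F1 is D R / d r, so d R is a recombinant gamete class with expected frequency r/2 = 0.101/2 = 0.0505.
Expected number = 0.0505 × 1455 = 73.48 ≈ 73.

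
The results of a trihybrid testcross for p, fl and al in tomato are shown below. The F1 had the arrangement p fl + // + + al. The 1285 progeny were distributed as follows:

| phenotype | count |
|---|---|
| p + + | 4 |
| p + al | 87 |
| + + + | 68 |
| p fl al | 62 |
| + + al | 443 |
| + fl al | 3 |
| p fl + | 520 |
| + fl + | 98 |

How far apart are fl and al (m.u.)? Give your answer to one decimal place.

The two rarest classes, p + + and + fl al, are the double crossovers. Comparing them with the parentals, only the fl allele has switched, so fl is the middle locus and the order is al – fl – p.
Crossovers in the al–fl interval produce the single-crossover classes p fl al and + + + (62 + 68 = 130) plus the double crossovers (7).
RF(al–fl) = (130 + 7) / 1285 = 137/1285 = 0.1066 → 10.7 m.u.

10.7 m.u.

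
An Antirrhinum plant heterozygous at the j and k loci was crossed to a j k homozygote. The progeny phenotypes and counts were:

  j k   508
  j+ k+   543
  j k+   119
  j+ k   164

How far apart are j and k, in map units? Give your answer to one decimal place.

21.2 map units

The two most frequent classes, j+ k+ (543) and j k (508), are the parental types, so the F1 was j+ k+ / j k.
The recombinant classes are j+ k and j k+: 164 + 119 = 283.
Recombination frequency = 283/1334 = 0.2121 ≈ 21.2%, i.e. 21.2 map units.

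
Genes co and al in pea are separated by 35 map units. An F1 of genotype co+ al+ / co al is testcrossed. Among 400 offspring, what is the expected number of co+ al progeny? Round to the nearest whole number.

70

A map distance of 35 map units corresponds to a recombination frequency of 0.350.
The F1 is co+ al+ / co al, so co+ al is a recombinant gamete class with expected frequency r/2 = 0.350/2 = 0.1750.
Expected number = 0.1750 × 400 = 70.00 ≈ 70.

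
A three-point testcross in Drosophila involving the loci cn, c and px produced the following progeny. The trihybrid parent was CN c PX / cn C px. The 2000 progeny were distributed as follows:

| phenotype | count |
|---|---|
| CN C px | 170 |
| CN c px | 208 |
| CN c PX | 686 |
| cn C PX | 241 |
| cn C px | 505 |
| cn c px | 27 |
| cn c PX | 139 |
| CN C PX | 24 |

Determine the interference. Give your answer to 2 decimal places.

0.43

The two rarest classes, CN C PX and cn c px, are the double crossovers. Comparing them with the parentals, only the c allele has switched, so c is the middle locus and the order is px – c – cn.
px–c: (449 + 51)/2000 = 0.2500; c–cn: (309 + 51)/2000 = 0.1800.
Expected DCO frequency = 0.2500 × 0.1800 ≈ 0.04500; observed = 51/2000 ≈ 0.02550.
Coefficient of coincidence = 0.02550/0.04500 ≈ 0.57; interference = 1 − 0.57 = 0.43.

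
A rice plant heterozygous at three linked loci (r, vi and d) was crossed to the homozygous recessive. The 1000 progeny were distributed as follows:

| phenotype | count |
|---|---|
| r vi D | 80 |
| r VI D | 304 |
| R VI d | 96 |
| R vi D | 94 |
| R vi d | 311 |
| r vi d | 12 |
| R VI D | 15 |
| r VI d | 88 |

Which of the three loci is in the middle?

r

The two most frequent reciprocal classes, r VI D and R vi d, are the parental types, so the F1 was r VI D / R vi d.
The two rarest classes, R VI D and r vi d, are the double crossovers. Comparing them with the parentals, only the r allele has switched, so r is the middle locus and the order is d – r – vi.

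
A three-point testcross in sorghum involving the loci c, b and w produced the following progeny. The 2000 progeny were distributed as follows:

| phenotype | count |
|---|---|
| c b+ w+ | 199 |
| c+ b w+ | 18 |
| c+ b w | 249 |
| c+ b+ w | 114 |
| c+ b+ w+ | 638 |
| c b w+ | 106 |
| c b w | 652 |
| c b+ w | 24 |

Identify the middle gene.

b

The two most frequent reciprocal classes, c+ b+ w+ and c b w, are the parental types, so the F1 was c+ b+ w+ / c b w.
The two rarest classes, c+ b w+ and c b+ w, are the double crossovers. Comparing them with the parentals, only the b allele has switched, so b is the middle locus and the order is c – b – w.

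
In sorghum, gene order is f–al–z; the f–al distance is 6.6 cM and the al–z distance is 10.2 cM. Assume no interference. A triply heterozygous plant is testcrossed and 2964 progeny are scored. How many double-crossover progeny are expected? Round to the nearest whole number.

Map distances give recombination frequencies of 0.066 and 0.102 for the two intervals.
With no interference, expected double-crossover frequency = 0.066 × 0.102 = 0.00673.
Expected number = 0.00673 × 2964 = 19.95 ≈ 20.

20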